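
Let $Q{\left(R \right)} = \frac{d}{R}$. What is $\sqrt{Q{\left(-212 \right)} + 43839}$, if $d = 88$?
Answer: $\frac{\sqrt{123142585}}{53} \approx 209.38$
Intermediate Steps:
$Q{\left(R \right)} = \frac{88}{R}$
$\sqrt{Q{\left(-212 \right)} + 43839} = \sqrt{\frac{88}{-212} + 43839} = \sqrt{88 \left(- \frac{1}{212}\right) + 43839} = \sqrt{- \frac{22}{53} + 43839} = \sqrt{\frac{2323445}{53}} = \frac{\sqrt{123142585}}{53}$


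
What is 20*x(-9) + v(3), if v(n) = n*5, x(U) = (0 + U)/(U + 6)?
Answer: 75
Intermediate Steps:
x(U) = U/(6 + U)
v(n) = 5*n
20*x(-9) + v(3) = 20*(-9/(6 - 9)) + 5*3 = 20*(-9/(-3)) + 15 = 20*(-9*(-⅓)) + 15 = 20*3 + 15 = 60 + 15 = 75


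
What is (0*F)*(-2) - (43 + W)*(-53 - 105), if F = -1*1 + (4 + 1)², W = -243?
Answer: -31600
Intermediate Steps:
F = 24 (F = -1 + 5² = -1 + 25 = 24)
(0*F)*(-2) - (43 + W)*(-53 - 105) = (0*24)*(-2) - (43 - 243)*(-53 - 105) = 0*(-2) - (-200)*(-158) = 0 - 1*31600 = 0 - 31600 = -31600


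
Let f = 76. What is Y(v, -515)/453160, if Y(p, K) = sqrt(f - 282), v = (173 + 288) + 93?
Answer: I*sqrt(206)/453160 ≈ 3.1672e-5*I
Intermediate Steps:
v = 554 (v = 461 + 93 = 554)
Y(p, K) = I*sqrt(206) (Y(p, K) = sqrt(76 - 282) = sqrt(-206) = I*sqrt(206))
Y(v, -515)/453160 = (I*sqrt(206))/453160 = (I*sqrt(206))*(1/453160) = I*sqrt(206)/453160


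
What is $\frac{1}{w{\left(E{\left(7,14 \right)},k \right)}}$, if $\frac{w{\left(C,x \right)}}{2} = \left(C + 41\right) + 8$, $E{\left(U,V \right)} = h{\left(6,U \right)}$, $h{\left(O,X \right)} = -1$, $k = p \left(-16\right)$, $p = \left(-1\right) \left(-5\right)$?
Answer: $\frac{1}{96} \approx 0.010417$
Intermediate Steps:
$p = 5$
$k = -80$ ($k = 5 \left(-16\right) = -80$)
$E{\left(U,V \right)} = -1$
$w{\left(C,x \right)} = 98 + 2 C$ ($w{\left(C,x \right)} = 2 \left(\left(C + 41\right) + 8\right) = 2 \left(\left(41 + C\right) + 8\right) = 2 \left(49 + C\right) = 98 + 2 C$)
$\frac{1}{w{\left(E{\left(7,14 \right)},k \right)}} = \frac{1}{98 + 2 \left(-1\right)} = \frac{1}{98 - 2} = \frac{1}{96}$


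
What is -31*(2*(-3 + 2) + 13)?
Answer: -341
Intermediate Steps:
-31*(2*(-3 + 2) + 13) = -31*(2*(-1) + 13) = -31*(-2 + 13) = -31*11 = -341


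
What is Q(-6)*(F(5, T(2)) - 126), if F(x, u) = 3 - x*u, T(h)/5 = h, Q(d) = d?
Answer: 1038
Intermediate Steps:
T(h) = 5*h
F(x, u) = 3 - u*x
Q(-6)*(F(5, T(2)) - 126) = -6*((3 - 1*5*2*5) - 126) = -6*((3 - 1*10*5) - 126) = -6*((3 - 50) - 126) = -6*(-47 - 126) = -6*(-173) = 1038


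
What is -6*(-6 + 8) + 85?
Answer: 73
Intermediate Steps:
-6*(-6 + 8) + 85 = -6*2 + 85 = -12 + 85 = 73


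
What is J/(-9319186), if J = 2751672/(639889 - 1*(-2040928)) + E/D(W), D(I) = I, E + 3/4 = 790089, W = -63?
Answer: 403411172717/299796387059544 ≈ 0.0013456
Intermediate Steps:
E = 3160353/4 (E = -¾ + 790089 = 3160353/4 ≈ 7.9009e+5)
J = -403411172717/32169804 (J = 2751672/(639889 - 1*(-2040928)) + (3160353/4)/(-63) = 2751672/(639889 + 2040928) + (3160353/4)*(-1/63) = 2751672/2680817 - 150493/12 = -403411172717/32169804 ≈ -12540.)
J/(-9319186) = -403411172717/32169804/(-9319186) = -403411172717/32169804*(-1/9319186) = 403411172717/299796387059544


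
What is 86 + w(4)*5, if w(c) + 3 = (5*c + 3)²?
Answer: 2716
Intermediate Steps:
w(c) = -3 + (3 + 5*c)² (w(c) = -3 + (5*c + 3)² = -3 + (3 + 5*c)²)
86 + w(4)*5 = 86 + (-3 + (3 + 5*4)²)*5 = 86 + (-3 + (3 + 20)²)*5 = 86 + (-3 + 23²)*5 = 86 + (-3 + 529)*5 = 86 + 526*5 = 86 + 2630 = 2716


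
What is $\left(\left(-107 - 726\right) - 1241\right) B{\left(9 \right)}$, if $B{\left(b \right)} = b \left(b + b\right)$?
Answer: $-335988$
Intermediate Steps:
$B{\left(b \right)} = 2 b^{2}$ ($B{\left(b \right)} = b 2 b = 2 b^{2}$)
$\left(\left(-107 - 726\right) - 1241\right) B{\left(9 \right)} = \left(\left(-107 - 726\right) - 1241\right) 2 \cdot 9^{2} = \left(-833 - 1241\right) 2 \cdot 81 = \left(-2074\right) 162 = -335988$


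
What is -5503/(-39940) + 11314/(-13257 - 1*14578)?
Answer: -59741031/222345980 ≈ -0.26868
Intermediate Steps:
-5503/(-39940) + 11314/(-13257 - 1*14578) = -5503*(-1/39940) + 11314/(-13257 - 14578) = 5503/39940 + 11314/(-27835) = 5503/39940 + 11314*(-1/27835) = 5503/39940 - 11314/27835 = -59741031/222345980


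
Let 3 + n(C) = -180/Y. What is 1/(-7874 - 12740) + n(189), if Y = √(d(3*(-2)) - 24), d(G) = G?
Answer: -61843/20614 + 6*I*√30 ≈ -3.0 + 32.863*I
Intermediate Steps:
Y = I*√30 (Y = √(3*(-2) - 24) = √(-6 - 24) = √(-30) = I*√30 ≈ 5.4772*I)
n(C) = -3 + 6*I*√30 (n(C) = -3 - 180*(-I*√30/30) = -3 - (-6)*I*√30 = -3 + 6*I*√30)
1/(-7874 - 12740) + n(189) = 1/(-7874 - 12740) + (-3 + 6*I*√30) = 1/(-20614) + (-3 + 6*I*√30) = -1/20614 + (-3 + 6*I*√30) = -61843/20614 + 6*I*√30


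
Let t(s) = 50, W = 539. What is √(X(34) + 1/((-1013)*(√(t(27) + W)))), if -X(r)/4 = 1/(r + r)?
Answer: √(-6051992786033 - 172433873*√589)/10143169 ≈ 0.24262*I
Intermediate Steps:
X(r) = -2/r (X(r) = -4/(r + r) = -4*1/(2*r) = -2/r)
√(X(34) + 1/((-1013)*(√(t(27) + W)))) = √(-2/34 + 1/((-1013)*(√(50 + 539)))) = √(-2*1/34 - √589/589/1013) = √(-1/17 - √589/596657)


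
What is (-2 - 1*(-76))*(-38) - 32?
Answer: -2844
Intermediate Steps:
(-2 - 1*(-76))*(-38) - 32 = (-2 + 76)*(-38) - 32 = 74*(-38) - 32 = -2812 - 32 = -2844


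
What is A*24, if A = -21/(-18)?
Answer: 28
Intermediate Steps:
A = 7/6 (A = -21*(-1/18) = 7/6 ≈ 1.1667)
A*24 = (7/6)*24 = 28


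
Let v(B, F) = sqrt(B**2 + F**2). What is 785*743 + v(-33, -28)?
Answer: 583255 + sqrt(1873) ≈ 5.8330e+5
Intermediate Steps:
785*743 + v(-33, -28) = 785*743 + sqrt((-33)**2 + (-28)**2) = 583255 + sqrt(1089 + 784) = 583255 + sqrt(1873)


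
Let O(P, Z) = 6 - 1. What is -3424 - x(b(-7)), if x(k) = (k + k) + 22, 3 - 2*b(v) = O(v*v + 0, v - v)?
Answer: -3444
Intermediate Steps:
O(P, Z) = 5
b(v) = -1 (b(v) = 3/2 - 1/2*5 = 3/2 - 5/2 = -1)
x(k) = 22 + 2*k (x(k) = 2*k + 22 = 22 + 2*k)
-3424 - x(b(-7)) = -3424 - (22 + 2*(-1)) = -3424 - (22 - 2) = -3424 - 1*20 = -3424 - 20 = -3444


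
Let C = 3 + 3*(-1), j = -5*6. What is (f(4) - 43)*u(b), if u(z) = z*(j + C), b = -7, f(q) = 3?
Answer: -8400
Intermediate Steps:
j = -30
C = 0 (C = 3 - 3 = 0)
u(z) = -30*z (u(z) = z*(-30 + 0) = z*(-30) = -30*z)
(f(4) - 43)*u(b) = (3 - 43)*(-30*(-7)) = -40*210 = -8400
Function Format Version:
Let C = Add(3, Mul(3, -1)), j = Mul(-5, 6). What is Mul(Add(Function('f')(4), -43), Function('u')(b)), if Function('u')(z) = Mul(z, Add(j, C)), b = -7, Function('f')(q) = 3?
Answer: -8400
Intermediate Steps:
j = -30
C = 0 (C = Add(3, -3) = 0)
Function('u')(z) = Mul(-30, z) (Function('u')(z) = Mul(z, Add(-30, 0)) = Mul(z, -30) = Mul(-30, z))
Mul(Add(Function('f')(4), -43), Function('u')(b)) = Mul(Add(3, -43), Mul(-30, -7)) = Mul(-40, 210) = -8400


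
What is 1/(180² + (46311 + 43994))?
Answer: 1/122705 ≈ 8.1496e-6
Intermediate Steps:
1/(180² + (46311 + 43994)) = 1/(32400 + 90305) = 1/122705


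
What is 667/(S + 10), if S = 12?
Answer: 667/22 ≈ 30.318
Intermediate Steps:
667/(S + 10) = 667/(12 + 10) = 667/22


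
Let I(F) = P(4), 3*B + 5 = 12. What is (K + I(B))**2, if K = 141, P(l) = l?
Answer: 21025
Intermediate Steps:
B = 7/3 (B = -5/3 + (1/3)*12 = -5/3 + 4 = 7/3 ≈ 2.3333)
I(F) = 4
(K + I(B))**2 = (141 + 4)**2 = 145**2 = 21025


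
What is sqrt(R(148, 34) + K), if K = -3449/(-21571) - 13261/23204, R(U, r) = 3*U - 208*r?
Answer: I*sqrt(415160234860573548577)/250266742 ≈ 81.415*I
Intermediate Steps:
R(U, r) = -208*r + 3*U
K = -206022435/500533484 (K = -3449*(-1/21571) - 13261*1/23204 = 3449/21571 - 13261/23204 = -206022435/500533484 ≈ -0.41161)
sqrt(R(148, 34) + K) = sqrt((-208*34 + 3*148) - 206022435/500533484) = sqrt((-7072 + 444) - 206022435/500533484) = sqrt(-6628 - 206022435/500533484) = sqrt(-3317741954387/500533484) = I*sqrt(415160234860573548577)/250266742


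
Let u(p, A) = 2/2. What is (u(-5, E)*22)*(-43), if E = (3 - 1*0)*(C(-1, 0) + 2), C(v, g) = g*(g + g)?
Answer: -946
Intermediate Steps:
C(v, g) = 2*g² (C(v, g) = g*(2*g) = 2*g²)
E = 6 (E = (3 - 1*0)*(2*0² + 2) = (3 + 0)*(2*0 + 2) = 3*(0 + 2) = 3*2 = 6)
u(p, A) = 1 (u(p, A) = 2*(½) = 1)
(u(-5, E)*22)*(-43) = (1*22)*(-43) = 22*(-43) = -946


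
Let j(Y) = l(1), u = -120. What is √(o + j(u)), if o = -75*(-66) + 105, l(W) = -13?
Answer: √5042 ≈ 71.007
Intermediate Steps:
j(Y) = -13
o = 5055 (o = 4950 + 105 = 5055)
√(o + j(u)) = √(5055 - 13) = √5042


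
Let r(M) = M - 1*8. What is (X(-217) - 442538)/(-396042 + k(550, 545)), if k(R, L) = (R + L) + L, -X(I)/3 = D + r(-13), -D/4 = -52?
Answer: 23321/20758 ≈ 1.1235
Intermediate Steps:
r(M) = -8 + M (r(M) = M - 8 = -8 + M)
D = 208 (D = -4*(-52) = 208)
X(I) = -561 (X(I) = -3*(208 + (-8 - 13)) = -3*(208 - 21) = -3*187 = -561)
k(R, L) = R + 2*L (k(R, L) = (L + R) + L = R + 2*L)
(X(-217) - 442538)/(-396042 + k(550, 545)) = (-561 - 442538)/(-396042 + (550 + 2*545)) = -443099/(-396042 + (550 + 1090)) = -443099/(-396042 + 1640) = -443099/(-394402) = -443099*(-1/394402) = 23321/20758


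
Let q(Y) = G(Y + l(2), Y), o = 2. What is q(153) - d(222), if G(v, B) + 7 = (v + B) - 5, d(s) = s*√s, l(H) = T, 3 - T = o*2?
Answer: 293 - 222*√222 ≈ -3014.7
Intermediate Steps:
T = -1 (T = 3 - 2*2 = 3 - 1*4 = 3 - 4 = -1)
l(H) = -1
d(s) = s^(3/2)
G(v, B) = -12 + B + v (G(v, B) = -7 + ((v + B) - 5) = -7 + ((B + v) - 5) = -7 + (-5 + B + v) = -12 + B + v)
q(Y) = -13 + 2*Y (q(Y) = -12 + Y + (Y - 1) = -12 + Y + (-1 + Y) = -13 + 2*Y)
q(153) - d(222) = (-13 + 2*153) - 222^(3/2) = (-13 + 306) - 222*√222 = 293 - 222*√222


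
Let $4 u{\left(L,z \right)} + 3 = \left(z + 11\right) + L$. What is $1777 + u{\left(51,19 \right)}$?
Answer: $\frac{3593}{2} \approx 1796.5$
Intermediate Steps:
$u{\left(L,z \right)} = 2 + \frac{L}{4} + \frac{z}{4}$ ($u{\left(L,z \right)} = - \frac{3}{4} + \frac{\left(z + 11\right) + L}{4} = - \frac{3}{4} + \frac{\left(11 + z\right) + L}{4} = - \frac{3}{4} + \frac{11 + L + z}{4} = - \frac{3}{4} + \left(\frac{11}{4} + \frac{L}{4} + \frac{z}{4}\right) = 2 + \frac{L}{4} + \frac{z}{4}$)
$1777 + u{\left(51,19 \right)} = 1777 + \left(2 + \frac{1}{4} \cdot 51 + \frac{1}{4} \cdot 19\right) = 1777 + \left(2 + \frac{51}{4} + \frac{19}{4}\right) = 1777 + \frac{39}{2} = \frac{3593}{2}$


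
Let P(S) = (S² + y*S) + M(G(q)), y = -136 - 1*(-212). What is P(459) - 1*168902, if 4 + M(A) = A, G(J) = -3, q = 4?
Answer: 76656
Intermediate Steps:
M(A) = -4 + A
y = 76 (y = -136 + 212 = 76)
P(S) = -7 + S² + 76*S (P(S) = (S² + 76*S) + (-4 - 3) = (S² + 76*S) - 7 = -7 + S² + 76*S)
P(459) - 1*168902 = (-7 + 459² + 76*459) - 1*168902 = (-7 + 210681 + 34884) - 168902 = 245558 - 168902 = 76656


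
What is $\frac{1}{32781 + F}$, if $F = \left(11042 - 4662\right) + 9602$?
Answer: $\frac{1}{48763} \approx 2.0507 \cdot 10^{-5}$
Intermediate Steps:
$F = 15982$ ($F = 6380 + 9602 = 15982$)
$\frac{1}{32781 + F} = \frac{1}{32781 + 15982} = \frac{1}{48763}$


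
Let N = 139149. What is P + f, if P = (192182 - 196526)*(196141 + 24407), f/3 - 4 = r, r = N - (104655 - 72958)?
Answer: -957738144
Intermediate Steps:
r = 107452 (r = 139149 - (104655 - 72958) = 139149 - 1*31697 = 139149 - 31697 = 107452)
f = 322368 (f = 12 + 3*107452 = 12 + 322356 = 322368)
P = -958060512 (P = -4344*220548 = -958060512)
P + f = -958060512 + 322368 = -957738144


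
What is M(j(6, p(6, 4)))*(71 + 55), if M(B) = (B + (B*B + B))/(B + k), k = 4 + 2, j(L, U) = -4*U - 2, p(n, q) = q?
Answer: -3024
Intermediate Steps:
j(L, U) = -2 - 4*U
k = 6
M(B) = (B**2 + 2*B)/(6 + B) (M(B) = (B + (B*B + B))/(B + 6) = (B + (B**2 + B))/(6 + B) = (B + (B + B**2))/(6 + B) = (B**2 + 2*B)/(6 + B))
M(j(6, p(6, 4)))*(71 + 55) = ((-2 - 4*4)*(2 + (-2 - 4*4))/(6 + (-2 - 4*4)))*(71 + 55) = ((-2 - 16)*(2 + (-2 - 16))/(6 + (-2 - 16)))*126 = -18*(2 - 18)/(6 - 18)*126 = -18*(-16)/(-12)*126 = -18*(-1/12)*(-16)*126 = -24*126 = -3024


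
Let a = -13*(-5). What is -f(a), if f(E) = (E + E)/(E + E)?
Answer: -1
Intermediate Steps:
a = 65
f(E) = 1 (f(E) = (2*E)/((2*E)) = (2*E)*(1/(2*E)) = 1)
-f(a) = -1*1 = -1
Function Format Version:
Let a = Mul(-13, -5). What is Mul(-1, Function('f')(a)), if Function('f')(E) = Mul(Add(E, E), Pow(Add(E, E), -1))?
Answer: -1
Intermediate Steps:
a = 65
Function('f')(E) = 1 (Function('f')(E) = Mul(Mul(2, E), Pow(Mul(2, E), -1)) = Mul(Mul(2, E), Mul(Rational(1, 2), Pow(E, -1))) = 1)
Mul(-1, Function('f')(a)) = Mul(-1, 1) = -1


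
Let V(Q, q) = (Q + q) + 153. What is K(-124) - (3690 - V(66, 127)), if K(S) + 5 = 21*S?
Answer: -5953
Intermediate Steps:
V(Q, q) = 153 + Q + q
K(S) = -5 + 21*S
K(-124) - (3690 - V(66, 127)) = (-5 + 21*(-124)) - (3690 - (153 + 66 + 127)) = (-5 - 2604) - (3690 - 1*346) = -2609 - (3690 - 346) = -2609 - 1*3344 = -2609 - 3344 = -5953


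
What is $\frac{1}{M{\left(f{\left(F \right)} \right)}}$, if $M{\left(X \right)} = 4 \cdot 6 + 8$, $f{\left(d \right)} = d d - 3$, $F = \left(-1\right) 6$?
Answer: $\frac{1}{32} \approx 0.03125$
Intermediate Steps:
$F = -6$
$f{\left(d \right)} = -3 + d^{2}$ ($f{\left(d \right)} = d^{2} - 3 = -3 + d^{2}$)
$M{\left(X \right)} = 32$ ($M{\left(X \right)} = 24 + 8 = 32$)
$\frac{1}{M{\left(f{\left(F \right)} \right)}} = \frac{1}{32}$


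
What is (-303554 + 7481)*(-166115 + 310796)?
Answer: -42836137713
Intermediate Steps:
(-303554 + 7481)*(-166115 + 310796) = -296073*144681 = -42836137713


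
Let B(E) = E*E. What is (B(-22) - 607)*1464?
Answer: -180072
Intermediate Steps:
B(E) = E²
(B(-22) - 607)*1464 = ((-22)² - 607)*1464 = (484 - 607)*1464 = -123*1464 = -180072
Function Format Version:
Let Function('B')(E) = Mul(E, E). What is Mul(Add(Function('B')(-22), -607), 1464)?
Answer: -180072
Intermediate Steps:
Function('B')(E) = Pow(E, 2)
Mul(Add(Function('B')(-22), -607), 1464) = Mul(Add(Pow(-22, 2), -607), 1464) = Mul(Add(484, -607), 1464) = Mul(-123, 1464) = -180072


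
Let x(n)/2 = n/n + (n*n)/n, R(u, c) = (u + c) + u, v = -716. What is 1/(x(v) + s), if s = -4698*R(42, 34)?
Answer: -1/555794 ≈ -1.7992e-6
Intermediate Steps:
R(u, c) = c + 2*u (R(u, c) = (c + u) + u = c + 2*u)
x(n) = 2 + 2*n (x(n) = 2*(n/n + (n*n)/n) = 2*(1 + n²/n) = 2*(1 + n) = 2 + 2*n)
s = -554364 (s = -4698*(34 + 2*42) = -4698*(34 + 84) = -4698*118 = -554364)
1/(x(v) + s) = 1/((2 + 2*(-716)) - 554364) = 1/((2 - 1432) - 554364) = 1/(-1430 - 554364) = 1/(-555794) = -1/555794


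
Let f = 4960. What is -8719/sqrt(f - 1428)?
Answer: -8719*sqrt(883)/1766 ≈ -146.71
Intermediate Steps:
-8719/sqrt(f - 1428) = -8719/sqrt(4960 - 1428) = -8719*sqrt(883)/1766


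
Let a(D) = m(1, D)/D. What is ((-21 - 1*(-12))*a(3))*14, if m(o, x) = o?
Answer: -42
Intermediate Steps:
a(D) = 1/D
((-21 - 1*(-12))*a(3))*14 = ((-21 - 1*(-12))/3)*14 = ((-21 + 12)*(⅓))*14 = -9*⅓*14 = -3*14 = -42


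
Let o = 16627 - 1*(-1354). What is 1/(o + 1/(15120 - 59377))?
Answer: 44257/795785116 ≈ 5.5614e-5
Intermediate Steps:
o = 17981 (o = 16627 + 1354 = 17981)
1/(o + 1/(15120 - 59377)) = 1/(17981 + 1/(15120 - 59377)) = 1/(17981 + 1/(-44257)) = 1/(17981 - 1/44257) = 1/(795785116/44257) = 44257/795785116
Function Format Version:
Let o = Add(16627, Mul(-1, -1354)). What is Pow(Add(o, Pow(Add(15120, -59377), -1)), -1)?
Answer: Rational(44257, 795785116) ≈ 5.5614e-5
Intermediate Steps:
o = 17981 (o = Add(16627, 1354) = 17981)
Pow(Add(o, Pow(Add(15120, -59377), -1)), -1) = Pow(Add(17981, Pow(Add(15120, -59377), -1)), -1) = Pow(Add(17981, Pow(-44257, -1)), -1) = Pow(Add(17981, Rational(-1, 44257)), -1) = Pow(Rational(795785116, 44257), -1) = Rational(44257, 795785116)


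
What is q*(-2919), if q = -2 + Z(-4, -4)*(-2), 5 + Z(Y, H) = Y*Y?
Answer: 70056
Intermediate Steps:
Z(Y, H) = -5 + Y² (Z(Y, H) = -5 + Y*Y = -5 + Y²)
q = -24 (q = -2 + (-5 + (-4)²)*(-2) = -2 + (-5 + 16)*(-2) = -2 + 11*(-2) = -2 - 22 = -24)
q*(-2919) = -24*(-2919) = 70056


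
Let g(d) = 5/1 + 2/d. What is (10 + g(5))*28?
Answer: 2156/5 ≈ 431.20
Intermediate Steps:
g(d) = 5 + 2/d (g(d) = 5*1 + 2/d = 5 + 2/d)
(10 + g(5))*28 = (10 + (5 + 2/5))*28 = (10 + (5 + 2*(⅕)))*28 = (10 + (5 + ⅖))*28 = (10 + 27/5)*28 = (77/5)*28 = 2156/5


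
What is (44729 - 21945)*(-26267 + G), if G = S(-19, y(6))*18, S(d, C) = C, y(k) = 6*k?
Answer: -583703296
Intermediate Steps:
G = 648 (G = (6*6)*18 = 36*18 = 648)
(44729 - 21945)*(-26267 + G) = (44729 - 21945)*(-26267 + 648) = 22784*(-25619) = -583703296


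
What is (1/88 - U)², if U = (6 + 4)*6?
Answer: 27867841/7744 ≈ 3598.6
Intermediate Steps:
U = 60 (U = 10*6 = 60)
(1/88 - U)² = (1/88 - 1*60)² = (1/88 - 60)² = (-5279/88)² = 27867841/7744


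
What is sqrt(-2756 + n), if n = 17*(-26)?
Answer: I*sqrt(3198) ≈ 56.551*I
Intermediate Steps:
n = -442
sqrt(-2756 + n) = sqrt(-2756 - 442) = sqrt(-3198) = I*sqrt(3198)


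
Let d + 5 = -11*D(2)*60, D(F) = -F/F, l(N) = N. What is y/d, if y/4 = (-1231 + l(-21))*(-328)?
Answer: 1642624/655 ≈ 2507.8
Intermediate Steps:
y = 1642624 (y = 4*((-1231 - 21)*(-328)) = 4*(-1252*(-328)) = 4*410656 = 1642624)
D(F) = -1 (D(F) = -1*1 = -1)
d = 655 (d = -5 - 11*(-1)*60 = -5 + 11*60 = -5 + 660 = 655)
y/d = 1642624/655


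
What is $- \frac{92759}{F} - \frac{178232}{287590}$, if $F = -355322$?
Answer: $- \frac{18326594947}{51093526990} \approx -0.35869$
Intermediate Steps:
$- \frac{92759}{F} - \frac{178232}{287590} = - \frac{92759}{-355322} - \frac{178232}{287590} = \left(-92759\right) \left(- \frac{1}{355322}\right) - \frac{89116}{143795} = \frac{92759}{355322} - \frac{89116}{143795} = - \frac{18326594947}{51093526990}$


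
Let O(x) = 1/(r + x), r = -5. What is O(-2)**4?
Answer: 1/2401 ≈ 0.00041649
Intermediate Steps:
O(x) = 1/(-5 + x)
O(-2)**4 = (1/(-5 - 2))**4 = (1/(-7))**4 = (-1/7)**4 = 1/2401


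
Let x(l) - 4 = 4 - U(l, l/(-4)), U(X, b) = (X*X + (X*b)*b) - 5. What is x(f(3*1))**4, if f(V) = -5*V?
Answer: 83521/65536 ≈ 1.2744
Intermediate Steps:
U(X, b) = -5 + X**2 + X*b**2 (U(X, b) = (X**2 + X*b**2) - 5 = -5 + X**2 + X*b**2)
x(l) = 13 - l**2 - l**3/16 (x(l) = 4 + (4 - (-5 + l**2 + l*(l/(-4))**2)) = 4 + (4 - (-5 + l**2 + l*(l*(-1/4))**2)) = 4 + (4 - (-5 + l**2 + l*(-l/4)**2)) = 4 + (4 - (-5 + l**2 + l*(l**2/16))) = 4 + (4 - (-5 + l**2 + l**3/16)) = 4 + (4 + (5 - l**2 - l**3/16)) = 4 + (9 - l**2 - l**3/16) = 13 - l**2 - l**3/16)
x(f(3*1))**4 = (13 - (-15)**2 - (-15)**3/16)**4 = (13 - (-5*3)**2 - (-5*3)**3/16)**4 = (13 - 1*(-15)**2 - 1/16*(-15)**3)**4 = (13 - 1*225 - 1/16*(-3375))**4 = (13 - 225 + 3375/16)**4 = (-17/16)**4 = 83521/65536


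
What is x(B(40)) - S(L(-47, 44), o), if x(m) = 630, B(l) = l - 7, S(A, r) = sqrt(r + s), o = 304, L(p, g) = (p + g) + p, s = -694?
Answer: 630 - I*sqrt(390) ≈ 630.0 - 19.748*I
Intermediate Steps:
L(p, g) = g + 2*p (L(p, g) = (g + p) + p = g + 2*p)
S(A, r) = sqrt(-694 + r) (S(A, r) = sqrt(r - 694) = sqrt(-694 + r))
B(l) = -7 + l
x(B(40)) - S(L(-47, 44), o) = 630 - sqrt(-694 + 304) = 630 - sqrt(-390) = 630 - I*sqrt(390)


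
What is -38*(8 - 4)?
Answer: -152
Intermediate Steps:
-38*(8 - 4) = -38*4 = -152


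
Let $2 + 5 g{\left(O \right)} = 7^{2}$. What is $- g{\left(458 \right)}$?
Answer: $- \frac{47}{5} \approx -9.4$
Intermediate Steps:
$g{\left(O \right)} = \frac{47}{5}$ ($g{\left(O \right)} = - \frac{2}{5} + \frac{7^{2}}{5} = - \frac{2}{5} + \frac{1}{5} \cdot 49 = - \frac{2}{5} + \frac{49}{5} = \frac{47}{5}$)
$- g{\left(458 \right)} = \left(-1\right) \frac{47}{5} = - \frac{47}{5}$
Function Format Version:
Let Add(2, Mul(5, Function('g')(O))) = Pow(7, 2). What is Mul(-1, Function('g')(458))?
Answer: Rational(-47, 5) ≈ -9.4000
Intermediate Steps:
Function('g')(O) = Rational(47, 5) (Function('g')(O) = Add(Rational(-2, 5), Mul(Rational(1, 5), Pow(7, 2))) = Add(Rational(-2, 5), Mul(Rational(1, 5), 49)) = Add(Rational(-2, 5), Rational(49, 5)) = Rational(47, 5))
Mul(-1, Function('g')(458)) = Mul(-1, Rational(47, 5)) = Rational(-47, 5)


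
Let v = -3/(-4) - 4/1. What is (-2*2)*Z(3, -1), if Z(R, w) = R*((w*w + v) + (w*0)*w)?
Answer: 27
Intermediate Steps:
v = -13/4 (v = -3*(-¼) - 4*1 = ¾ - 4 = -13/4 ≈ -3.2500)
Z(R, w) = R*(-13/4 + w²) (Z(R, w) = R*((w*w - 13/4) + (w*0)*w) = R*((w² - 13/4) + 0*w) = R*((-13/4 + w²) + 0) = R*(-13/4 + w²))
(-2*2)*Z(3, -1) = (-2*2)*((¼)*3*(-13 + 4*(-1)²)) = (-2*2)*((¼)*3*(-13 + 4*1)) = -3*(-13 + 4) = -3*(-9) = -4*(-27/4) = 27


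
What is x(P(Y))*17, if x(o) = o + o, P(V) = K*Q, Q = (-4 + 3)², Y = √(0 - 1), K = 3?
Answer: 102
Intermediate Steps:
Y = I (Y = √(-1) = I ≈ 1.0*I)
Q = 1 (Q = (-1)² = 1)
P(V) = 3 (P(V) = 3*1 = 3)
x(o) = 2*o
x(P(Y))*17 = (2*3)*17 = 6*17 = 102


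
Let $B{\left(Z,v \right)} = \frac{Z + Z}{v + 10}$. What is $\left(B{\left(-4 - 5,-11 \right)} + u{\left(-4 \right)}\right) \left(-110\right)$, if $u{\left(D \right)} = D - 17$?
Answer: $330$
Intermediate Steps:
$u{\left(D \right)} = -17 + D$ ($u{\left(D \right)} = D - 17 = -17 + D$)
$B{\left(Z,v \right)} = \frac{2 Z}{10 + v}$
$\left(B{\left(-4 - 5,-11 \right)} + u{\left(-4 \right)}\right) \left(-110\right) = \left(\frac{2 \left(-4 - 5\right)}{10 - 11} - 21\right) \left(-110\right) = \left(2 \left(-9\right) \frac{1}{-1} - 21\right) \left(-110\right) = \left(2 \left(-9\right) \left(-1\right) - 21\right) \left(-110\right) = \left(18 - 21\right) \left(-110\right) = \left(-3\right) \left(-110\right) = 330$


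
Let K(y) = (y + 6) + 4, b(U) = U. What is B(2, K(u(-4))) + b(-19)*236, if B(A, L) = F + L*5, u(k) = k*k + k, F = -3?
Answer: -4377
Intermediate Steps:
u(k) = k + k**2 (u(k) = k**2 + k = k + k**2)
K(y) = 10 + y (K(y) = (6 + y) + 4 = 10 + y)
B(A, L) = -3 + 5*L (B(A, L) = -3 + L*5 = -3 + 5*L)
B(2, K(u(-4))) + b(-19)*236 = (-3 + 5*(10 - 4*(1 - 4))) - 19*236 = (-3 + 5*(10 - 4*(-3))) - 4484 = (-3 + 5*(10 + 12)) - 4484 = (-3 + 5*22) - 4484 = (-3 + 110) - 4484 = 107 - 4484 = -4377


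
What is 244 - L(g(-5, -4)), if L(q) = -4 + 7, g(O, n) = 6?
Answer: 241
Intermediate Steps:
L(q) = 3
244 - L(g(-5, -4)) = 244 - 1*3 = 244 - 3 = 241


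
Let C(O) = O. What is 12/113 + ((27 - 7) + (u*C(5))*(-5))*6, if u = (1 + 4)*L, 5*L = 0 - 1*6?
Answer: 115272/113 ≈ 1020.1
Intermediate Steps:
L = -6/5 (L = (0 - 1*6)/5 = (0 - 6)/5 = (⅕)*(-6) = -6/5 ≈ -1.2000)
u = -6 (u = (1 + 4)*(-6/5) = 5*(-6/5) = -6)
12/113 + ((27 - 7) + (u*C(5))*(-5))*6 = 12/113 + ((27 - 7) - 6*5*(-5))*6 = 12*(1/113) + (20 - 30*(-5))*6 = 12/113 + (20 + 150)*6 = 12/113 + 170*6 = 12/113 + 1020 = 115272/113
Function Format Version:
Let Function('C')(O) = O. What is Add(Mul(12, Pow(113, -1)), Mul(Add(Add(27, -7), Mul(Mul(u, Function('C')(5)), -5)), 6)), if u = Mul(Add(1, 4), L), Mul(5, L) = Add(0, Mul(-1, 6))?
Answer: Rational(115272, 113) ≈ 1020.1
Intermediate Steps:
L = Rational(-6, 5) (L = Mul(Rational(1, 5), Add(0, Mul(-1, 6))) = Mul(Rational(1, 5), Add(0, -6)) = Mul(Rational(1, 5), -6) = Rational(-6, 5) ≈ -1.2000)
u = -6 (u = Mul(Add(1, 4), Rational(-6, 5)) = Mul(5, Rational(-6, 5)) = -6)
Add(Mul(12, Pow(113, -1)), Mul(Add(Add(27, -7), Mul(Mul(u, Function('C')(5)), -5)), 6)) = Add(Mul(12, Pow(113, -1)), Mul(Add(Add(27, -7), Mul(Mul(-6, 5), -5)), 6)) = Add(Mul(12, Rational(1, 113)), Mul(Add(20, Mul(-30, -5)), 6)) = Add(Rational(12, 113), Mul(Add(20, 150), 6)) = Add(Rational(12, 113), Mul(170, 6)) = Add(Rational(12, 113), 1020) = Rational(115272, 113)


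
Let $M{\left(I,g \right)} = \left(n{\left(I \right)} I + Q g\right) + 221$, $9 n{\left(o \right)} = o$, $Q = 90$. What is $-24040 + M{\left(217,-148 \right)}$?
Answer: $- \frac{287162}{9} \approx -31907.0$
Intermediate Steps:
$n{\left(o \right)} = \frac{o}{9}$
$M{\left(I,g \right)} = 221 + 90 g + \frac{I^{2}}{9}$ ($M{\left(I,g \right)} = \left(\frac{I}{9} I + 90 g\right) + 221 = \left(\frac{I^{2}}{9} + 90 g\right) + 221 = \left(90 g + \frac{I^{2}}{9}\right) + 221 = 221 + 90 g + \frac{I^{2}}{9}$)
$-24040 + M{\left(217,-148 \right)} = -24040 + \left(221 + 90 \left(-148\right) + \frac{217^{2}}{9}\right) = -24040 + \left(221 - 13320 + \frac{1}{9} \cdot 47089\right) = -24040 + \left(221 - 13320 + \frac{47089}{9}\right) = -24040 - \frac{70802}{9} = - \frac{287162}{9}$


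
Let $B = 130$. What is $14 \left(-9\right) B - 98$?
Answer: $-16478$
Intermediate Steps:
$14 \left(-9\right) B - 98 = 14 \left(-9\right) 130 - 98 = \left(-126\right) 130 - 98 = -16380 - 98 = -16478$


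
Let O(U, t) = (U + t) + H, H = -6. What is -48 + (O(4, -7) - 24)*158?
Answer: -5262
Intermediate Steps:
O(U, t) = -6 + U + t (O(U, t) = (U + t) - 6 = -6 + U + t)
-48 + (O(4, -7) - 24)*158 = -48 + ((-6 + 4 - 7) - 24)*158 = -48 + (-9 - 24)*158 = -48 - 33*158 = -48 - 5214 = -5262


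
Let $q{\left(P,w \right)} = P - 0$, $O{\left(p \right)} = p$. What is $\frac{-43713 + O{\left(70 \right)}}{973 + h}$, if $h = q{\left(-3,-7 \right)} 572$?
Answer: $\frac{43643}{743} \approx 58.739$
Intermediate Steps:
$q{\left(P,w \right)} = P$ ($q{\left(P,w \right)} = P + 0 = P$)
$h = -1716$ ($h = \left(-3\right) 572 = -1716$)
$\frac{-43713 + O{\left(70 \right)}}{973 + h} = \frac{-43713 + 70}{973 - 1716} = - \frac{43643}{-743} = \left(-43643\right) \left(- \frac{1}{743}\right) = \frac{43643}{743}$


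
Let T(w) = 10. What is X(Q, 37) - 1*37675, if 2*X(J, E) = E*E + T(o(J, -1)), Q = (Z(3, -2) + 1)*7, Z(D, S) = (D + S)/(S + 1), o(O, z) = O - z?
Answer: -73971/2 ≈ -36986.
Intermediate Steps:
Z(D, S) = (D + S)/(1 + S)
Q = 0 (Q = ((3 - 2)/(1 - 2) + 1)*7 = (1/(-1) + 1)*7 = (-1*1 + 1)*7 = (-1 + 1)*7 = 0*7 = 0)
X(J, E) = 5 + E**2/2 (X(J, E) = (E*E + 10)/2 = (E**2 + 10)/2 = (10 + E**2)/2 = 5 + E**2/2)
X(Q, 37) - 1*37675 = (5 + (1/2)*37**2) - 1*37675 = (5 + (1/2)*1369) - 37675 = (5 + 1369/2) - 37675 = 1379/2 - 37675 = -73971/2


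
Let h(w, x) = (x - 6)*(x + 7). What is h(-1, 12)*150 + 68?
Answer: 17168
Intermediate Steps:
h(w, x) = (-6 + x)*(7 + x)
h(-1, 12)*150 + 68 = (-42 + 12 + 12²)*150 + 68 = (-42 + 12 + 144)*150 + 68 = 114*150 + 68 = 17100 + 68 = 17168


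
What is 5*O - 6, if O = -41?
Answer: -211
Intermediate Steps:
5*O - 6 = 5*(-41) - 6 = -205 - 6 = -211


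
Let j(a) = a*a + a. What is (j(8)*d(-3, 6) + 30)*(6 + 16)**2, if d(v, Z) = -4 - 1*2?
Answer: -194568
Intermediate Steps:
d(v, Z) = -6 (d(v, Z) = -4 - 2 = -6)
j(a) = a + a**2 (j(a) = a**2 + a = a + a**2)
(j(8)*d(-3, 6) + 30)*(6 + 16)**2 = ((8*(1 + 8))*(-6) + 30)*(6 + 16)**2 = ((8*9)*(-6) + 30)*22**2 = (72*(-6) + 30)*484 = (-432 + 30)*484 = -402*484 = -194568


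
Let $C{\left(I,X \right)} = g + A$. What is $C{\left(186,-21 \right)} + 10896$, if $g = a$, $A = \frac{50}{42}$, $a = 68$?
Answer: $\frac{230269}{21} \approx 10965.0$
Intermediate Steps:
$A = \frac{25}{21}$ ($A = 50 \cdot \frac{1}{42} = \frac{25}{21} \approx 1.1905$)
$g = 68$
$C{\left(I,X \right)} = \frac{1453}{21}$ ($C{\left(I,X \right)} = 68 + \frac{25}{21} = \frac{1453}{21}$)
$C{\left(186,-21 \right)} + 10896 = \frac{1453}{21} + 10896 = \frac{230269}{21}$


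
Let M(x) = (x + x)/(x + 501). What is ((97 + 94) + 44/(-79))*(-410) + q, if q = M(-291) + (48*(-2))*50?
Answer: -229175413/2765 ≈ -82884.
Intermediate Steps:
M(x) = 2*x/(501 + x) (M(x) = (2*x)/(501 + x) = 2*x/(501 + x))
q = -168097/35 (q = 2*(-291)/(501 - 291) + (48*(-2))*50 = 2*(-291)/210 - 96*50 = 2*(-291)*(1/210) - 4800 = -97/35 - 4800 = -168097/35 ≈ -4802.8)
((97 + 94) + 44/(-79))*(-410) + q = ((97 + 94) + 44/(-79))*(-410) - 168097/35 = (191 + 44*(-1/79))*(-410) - 168097/35 = (191 - 44/79)*(-410) - 168097/35 = (15045/79)*(-410) - 168097/35 = -6168450/79 - 168097/35 = -229175413/2765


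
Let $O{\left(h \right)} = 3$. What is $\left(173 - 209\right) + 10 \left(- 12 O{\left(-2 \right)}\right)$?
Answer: $-396$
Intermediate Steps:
$\left(173 - 209\right) + 10 \left(- 12 O{\left(-2 \right)}\right) = \left(173 - 209\right) + 10 \left(\left(-12\right) 3\right) = \left(173 - 209\right) + 10 \left(-36\right) = -36 - 360 = -396$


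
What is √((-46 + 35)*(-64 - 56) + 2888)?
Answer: 4*√263 ≈ 64.869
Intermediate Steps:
√((-46 + 35)*(-64 - 56) + 2888) = √(-11*(-120) + 2888) = √(1320 + 2888) = √4208 = 4*√263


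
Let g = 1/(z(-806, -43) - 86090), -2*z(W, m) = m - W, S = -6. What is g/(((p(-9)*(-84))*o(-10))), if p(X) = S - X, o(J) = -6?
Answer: -1/130744908 ≈ -7.6485e-9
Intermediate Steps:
z(W, m) = W/2 - m/2 (z(W, m) = -(m - W)/2 = W/2 - m/2)
p(X) = -6 - X
g = -2/172943 (g = 1/(((½)*(-806) - ½*(-43)) - 86090) = 1/((-403 + 43/2) - 86090) = 1/(-763/2 - 86090) = 1/(-172943/2) = -2/172943 ≈ -1.1565e-5)
g/(((p(-9)*(-84))*o(-10))) = -2*1/(504*(-6 - 1*(-9)))/172943 = -2*1/(504*(-6 + 9))/172943 = -2/(172943*((3*(-84))*(-6))) = -2/(172943*((-252*(-6)))) = -2/172943/1512 = -2/172943*1/1512 = -1/130744908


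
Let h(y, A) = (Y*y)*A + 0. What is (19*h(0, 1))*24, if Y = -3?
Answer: 0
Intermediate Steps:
h(y, A) = -3*A*y (h(y, A) = (-3*y)*A + 0 = -3*A*y + 0 = -3*A*y)
(19*h(0, 1))*24 = (19*(-3*1*0))*24 = (19*0)*24 = 0*24 = 0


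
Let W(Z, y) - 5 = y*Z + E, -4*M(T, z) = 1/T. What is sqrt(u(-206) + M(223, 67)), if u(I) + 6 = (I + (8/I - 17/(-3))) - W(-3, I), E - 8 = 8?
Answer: I*sqrt(16055920085943)/137814 ≈ 29.075*I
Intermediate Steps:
E = 16 (E = 8 + 8 = 16)
M(T, z) = -1/(4*T)
W(Z, y) = 21 + Z*y (W(Z, y) = 5 + (y*Z + 16) = 5 + (Z*y + 16) = 5 + (16 + Z*y) = 21 + Z*y)
u(I) = -64/3 + 4*I + 8/I (u(I) = -6 + ((I + (8/I - 17/(-3))) - (21 - 3*I)) = -6 + ((I + (8/I - 17*(-1/3))) + (-21 + 3*I)) = -6 + ((I + (8/I + 17/3)) + (-21 + 3*I)) = -6 + ((I + (17/3 + 8/I)) + (-21 + 3*I)) = -6 + ((17/3 + I + 8/I) + (-21 + 3*I)) = -6 + (-46/3 + 4*I + 8/I) = -64/3 + 4*I + 8/I)
sqrt(u(-206) + M(223, 67)) = sqrt((-64/3 + 4*(-206) + 8/(-206)) - 1/4/223) = sqrt((-64/3 - 824 + 8*(-1/206)) - 1/4*1/223) = sqrt((-64/3 - 824 - 4/103) - 1/892) = sqrt(-261220/309 - 1/892) = sqrt(-233008549/275628) = I*sqrt(16055920085943)/137814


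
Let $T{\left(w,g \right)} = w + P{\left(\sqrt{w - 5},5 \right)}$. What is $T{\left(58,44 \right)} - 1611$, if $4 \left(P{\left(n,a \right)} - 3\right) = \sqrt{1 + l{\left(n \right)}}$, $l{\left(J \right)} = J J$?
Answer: $-1550 + \frac{3 \sqrt{6}}{4} \approx -1548.2$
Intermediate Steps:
$l{\left(J \right)} = J^{2}$
$P{\left(n,a \right)} = 3 + \frac{\sqrt{1 + n^{2}}}{4}$
$T{\left(w,g \right)} = 3 + w + \frac{\sqrt{-4 + w}}{4}$ ($T{\left(w,g \right)} = w + \left(3 + \frac{\sqrt{1 + \left(\sqrt{w - 5}\right)^{2}}}{4}\right) = w + \left(3 + \frac{\sqrt{1 + \left(\sqrt{-5 + w}\right)^{2}}}{4}\right) = w + \left(3 + \frac{\sqrt{1 + \left(-5 + w\right)}}{4}\right) = w + \left(3 + \frac{\sqrt{-4 + w}}{4}\right) = 3 + w + \frac{\sqrt{-4 + w}}{4}$)
$T{\left(58,44 \right)} - 1611 = \left(3 + 58 + \frac{\sqrt{-4 + 58}}{4}\right) - 1611 = \left(3 + 58 + \frac{\sqrt{54}}{4}\right) - 1611 = \left(3 + 58 + \frac{3 \sqrt{6}}{4}\right) - 1611 = \left(61 + \frac{3 \sqrt{6}}{4}\right) - 1611 = -1550 + \frac{3 \sqrt{6}}{4}$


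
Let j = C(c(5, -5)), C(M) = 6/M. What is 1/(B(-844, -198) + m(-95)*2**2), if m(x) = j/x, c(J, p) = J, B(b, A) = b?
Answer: -475/400924 ≈ -0.0011848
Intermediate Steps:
j = 6/5 ≈ 1.2000
m(x) = 6/(5*x)
1/(B(-844, -198) + m(-95)*2**2) = 1/(-844 + ((6/5)/(-95))*2**2) = 1/(-844 + ((6/5)*(-1/95))*4) = 1/(-844 - 6/475*4) = 1/(-844 - 24/475) = 1/(-400924/475) = -475/400924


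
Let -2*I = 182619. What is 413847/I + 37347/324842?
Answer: -29116611395/6591369022 ≈ -4.4174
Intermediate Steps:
I = -182619/2 (I = -½*182619 = -182619/2 ≈ -91310.)
413847/I + 37347/324842 = 413847/(-182619/2) + 37347/324842 = 413847*(-2/182619) + 37347*(1/324842) = -91966/20291 + 37347/324842 = -29116611395/6591369022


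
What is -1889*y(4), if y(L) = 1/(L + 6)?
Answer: -1889/10 ≈ -188.90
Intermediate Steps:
y(L) = 1/(6 + L)
-1889*y(4) = -1889/(6 + 4) = -1889/10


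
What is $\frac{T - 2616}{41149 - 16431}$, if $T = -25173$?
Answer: $- \frac{27789}{24718} \approx -1.1242$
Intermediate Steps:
$\frac{T - 2616}{41149 - 16431} = \frac{-25173 - 2616}{41149 - 16431} = - \frac{27789}{24718}$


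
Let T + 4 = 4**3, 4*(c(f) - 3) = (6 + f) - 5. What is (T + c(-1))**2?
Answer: 3969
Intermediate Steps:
c(f) = 13/4 + f/4 (c(f) = 3 + ((6 + f) - 5)/4 = 3 + (1 + f)/4 = 3 + (1/4 + f/4) = 13/4 + f/4)
T = 60 (T = -4 + 4**3 = -4 + 64 = 60)
(T + c(-1))**2 = (60 + (13/4 + (1/4)*(-1)))**2 = (60 + (13/4 - 1/4))**2 = (60 + 3)**2 = 63**2 = 3969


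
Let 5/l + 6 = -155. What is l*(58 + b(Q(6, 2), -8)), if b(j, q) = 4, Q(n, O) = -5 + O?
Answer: -310/161 ≈ -1.9255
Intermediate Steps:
l = -5/161 (l = 5/(-6 - 155) = 5/(-161) = 5*(-1/161) = -5/161 ≈ -0.031056)
l*(58 + b(Q(6, 2), -8)) = -5*(58 + 4)/161 = -5/161*62 = -310/161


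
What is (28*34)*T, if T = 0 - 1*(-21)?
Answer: 19992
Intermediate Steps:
T = 21 (T = 0 + 21 = 21)
(28*34)*T = (28*34)*21 = 952*21 = 19992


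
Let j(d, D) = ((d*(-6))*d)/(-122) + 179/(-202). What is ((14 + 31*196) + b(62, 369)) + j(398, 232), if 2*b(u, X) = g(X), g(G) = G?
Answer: 86648147/6161 ≈ 14064.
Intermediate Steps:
b(u, X) = X/2
j(d, D) = -179/202 + 3*d**2/61 (j(d, D) = ((-6*d)*d)*(-1/122) + 179*(-1/202) = -6*d**2*(-1/122) - 179/202 = 3*d**2/61 - 179/202 = -179/202 + 3*d**2/61)
((14 + 31*196) + b(62, 369)) + j(398, 232) = ((14 + 31*196) + (1/2)*369) + (-179/202 + (3/61)*398**2) = ((14 + 6076) + 369/2) + (-179/202 + (3/61)*158404) = (6090 + 369/2) + (-179/202 + 475212/61) = 12549/2 + 95981905/12322 = 86648147/6161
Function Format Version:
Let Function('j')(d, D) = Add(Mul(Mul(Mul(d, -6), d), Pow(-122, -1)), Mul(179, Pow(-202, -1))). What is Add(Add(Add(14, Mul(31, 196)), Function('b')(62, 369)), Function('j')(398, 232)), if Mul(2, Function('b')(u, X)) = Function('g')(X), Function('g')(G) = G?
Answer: Rational(86648147, 6161) ≈ 14064.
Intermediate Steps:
Function('b')(u, X) = Mul(Rational(1, 2), X)
Function('j')(d, D) = Add(Rational(-179, 202), Mul(Rational(3, 61), Pow(d, 2))) (Function('j')(d, D) = Add(Mul(Mul(Mul(-6, d), d), Rational(-1, 122)), Mul(179, Rational(-1, 202))) = Add(Mul(Mul(-6, Pow(d, 2)), Rational(-1, 122)), Rational(-179, 202)) = Add(Mul(Rational(3, 61), Pow(d, 2)), Rational(-179, 202)) = Add(Rational(-179, 202), Mul(Rational(3, 61), Pow(d, 2))))
Add(Add(Add(14, Mul(31, 196)), Function('b')(62, 369)), Function('j')(398, 232)) = Add(Add(Add(14, Mul(31, 196)), Mul(Rational(1, 2), 369)), Add(Rational(-179, 202), Mul(Rational(3, 61), Pow(398, 2)))) = Add(Add(Add(14, 6076), Rational(369, 2)), Add(Rational(-179, 202), Mul(Rational(3, 61), 158404))) = Add(Add(6090, Rational(369, 2)), Add(Rational(-179, 202), Rational(475212, 61))) = Add(Rational(12549, 2), Rational(95981905, 12322)) = Rational(86648147, 6161)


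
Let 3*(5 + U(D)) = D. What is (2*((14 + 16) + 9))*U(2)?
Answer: -338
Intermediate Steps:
U(D) = -5 + D/3
(2*((14 + 16) + 9))*U(2) = (2*((14 + 16) + 9))*(-5 + (⅓)*2) = (2*(30 + 9))*(-5 + ⅔) = (2*39)*(-13/3) = 78*(-13/3) = -338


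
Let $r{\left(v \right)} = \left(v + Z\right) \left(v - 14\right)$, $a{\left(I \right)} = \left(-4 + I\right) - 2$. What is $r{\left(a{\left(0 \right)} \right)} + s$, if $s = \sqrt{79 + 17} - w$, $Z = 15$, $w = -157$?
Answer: $-23 + 4 \sqrt{6} \approx -13.202$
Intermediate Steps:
$a{\left(I \right)} = -6 + I$
$r{\left(v \right)} = \left(-14 + v\right) \left(15 + v\right)$ ($r{\left(v \right)} = \left(v + 15\right) \left(v - 14\right) = \left(15 + v\right) \left(-14 + v\right) = \left(-14 + v\right) \left(15 + v\right)$)
$s = 157 + 4 \sqrt{6}$ ($s = \sqrt{79 + 17} - -157 = \sqrt{96} + 157 = 4 \sqrt{6} + 157 = 157 + 4 \sqrt{6} \approx 166.8$)
$r{\left(a{\left(0 \right)} \right)} + s = \left(-210 + \left(-6 + 0\right) + \left(-6 + 0\right)^{2}\right) + \left(157 + 4 \sqrt{6}\right) = \left(-210 - 6 + \left(-6\right)^{2}\right) + \left(157 + 4 \sqrt{6}\right) = \left(-210 - 6 + 36\right) + \left(157 + 4 \sqrt{6}\right) = -180 + \left(157 + 4 \sqrt{6}\right) = -23 + 4 \sqrt{6}$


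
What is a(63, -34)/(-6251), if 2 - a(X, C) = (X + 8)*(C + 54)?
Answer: 1418/6251 ≈ 0.22684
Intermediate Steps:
a(X, C) = 2 - (8 + X)*(54 + C) (a(X, C) = 2 - (X + 8)*(C + 54) = 2 - (8 + X)*(54 + C))
a(63, -34)/(-6251) = (-430 - 54*63 - 8*(-34) - 1*(-34)*63)/(-6251) = (-430 - 3402 + 272 + 2142)*(-1/6251) = -1418*(-1/6251) = 1418/6251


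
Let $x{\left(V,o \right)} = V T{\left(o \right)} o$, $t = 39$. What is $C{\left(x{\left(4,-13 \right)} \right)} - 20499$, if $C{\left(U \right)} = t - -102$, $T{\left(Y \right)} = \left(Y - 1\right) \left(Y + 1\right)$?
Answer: $-20358$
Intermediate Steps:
$T{\left(Y \right)} = \left(1 + Y\right) \left(-1 + Y\right)$ ($T{\left(Y \right)} = \left(-1 + Y\right) \left(1 + Y\right) = \left(1 + Y\right) \left(-1 + Y\right)$)
$x{\left(V,o \right)} = V o \left(-1 + o^{2}\right)$ ($x{\left(V,o \right)} = V \left(-1 + o^{2}\right) o = V o \left(-1 + o^{2}\right)$)
$C{\left(U \right)} = 141$ ($C{\left(U \right)} = 39 - -102 = 39 + 102 = 141$)
$C{\left(x{\left(4,-13 \right)} \right)} - 20499 = 141 - 20499 = -20358$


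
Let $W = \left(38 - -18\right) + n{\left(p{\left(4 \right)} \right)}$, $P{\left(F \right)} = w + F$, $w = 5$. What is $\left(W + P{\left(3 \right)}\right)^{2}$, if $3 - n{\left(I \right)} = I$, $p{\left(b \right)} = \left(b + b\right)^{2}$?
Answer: $9$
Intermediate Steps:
$P{\left(F \right)} = 5 + F$
$p{\left(b \right)} = 4 b^{2}$ ($p{\left(b \right)} = \left(2 b\right)^{2} = 4 b^{2}$)
$n{\left(I \right)} = 3 - I$
$W = -5$ ($W = \left(38 - -18\right) + \left(3 - 4 \cdot 4^{2}\right) = \left(38 + 18\right) + \left(3 - 4 \cdot 16\right) = 56 + \left(3 - 64\right) = 56 - 61 = -5$)
$\left(W + P{\left(3 \right)}\right)^{2} = \left(-5 + \left(5 + 3\right)\right)^{2} = \left(-5 + 8\right)^{2} = 3^{2} = 9$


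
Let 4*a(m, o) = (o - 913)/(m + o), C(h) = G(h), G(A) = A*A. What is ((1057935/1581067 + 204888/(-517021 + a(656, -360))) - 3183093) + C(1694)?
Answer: -101127065027683852324/322618901641393 ≈ -3.1346e+5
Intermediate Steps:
G(A) = A**2
C(h) = h**2
a(m, o) = (-913 + o)/(4*(m + o)) (a(m, o) = ((o - 913)/(m + o))/4 = ((-913 + o)/(m + o))/4 = (-913 + o)/(4*(m + o)))
((1057935/1581067 + 204888/(-517021 + a(656, -360))) - 3183093) + C(1694) = ((1057935/1581067 + 204888/(-517021 + (-913 - 360)/(4*(656 - 360)))) - 3183093) + 1694**2 = ((1057935*(1/1581067) + 204888/(-517021 + (1/4)*(-1273)/296)) - 3183093) + 2869636 = ((1057935/1581067 + 204888/(-517021 + (1/4)*(1/296)*(-1273))) - 3183093) + 2869636 = ((1057935/1581067 + 204888/(-517021 - 1273/1184)) - 3183093) + 2869636 = ((1057935/1581067 + 204888/(-612154137/1184)) - 3183093) + 2869636 = ((1057935/1581067 + 204888*(-1184/612154137)) - 3183093) + 2869636 = ((1057935/1581067 - 80862464/204051379) - 3183093) + 2869636 = (88024122273277/322618901641393 - 3183093) + 2869636 = -1026925879458284295272/322618901641393 + 2869636 = -101127065027683852324/322618901641393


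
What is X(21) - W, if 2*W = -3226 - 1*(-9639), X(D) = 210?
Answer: -5993/2 ≈ -2996.5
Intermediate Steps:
W = 6413/2 (W = (-3226 - 1*(-9639))/2 = (-3226 + 9639)/2 = (1/2)*6413 = 6413/2 ≈ 3206.5)
X(21) - W = 210 - 1*6413/2 = 210 - 6413/2 = -5993/2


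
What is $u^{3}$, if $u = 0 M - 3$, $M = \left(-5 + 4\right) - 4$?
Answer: $-27$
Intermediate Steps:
$M = -5$ ($M = -1 - 4 = -5$)
$u = -3$ ($u = 0 \left(-5\right) - 3 = 0 - 3 = -3$)
$u^{3} = \left(-3\right)^{3} = -27$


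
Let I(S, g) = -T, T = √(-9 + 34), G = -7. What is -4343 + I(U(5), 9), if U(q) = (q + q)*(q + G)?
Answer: -4348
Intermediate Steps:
U(q) = 2*q*(-7 + q) (U(q) = (q + q)*(q - 7) = (2*q)*(-7 + q) = 2*q*(-7 + q))
T = 5 (T = √25 = 5)
I(S, g) = -5 (I(S, g) = -1*5 = -5)
-4343 + I(U(5), 9) = -4343 - 5 = -4348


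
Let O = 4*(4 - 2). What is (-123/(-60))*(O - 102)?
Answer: -1927/10 ≈ -192.70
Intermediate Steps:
O = 8 (O = 4*2 = 8)
(-123/(-60))*(O - 102) = (-123/(-60))*(8 - 102) = -123*(-1/60)*(-94) = (41/20)*(-94) = -1927/10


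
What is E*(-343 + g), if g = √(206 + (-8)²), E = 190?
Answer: -65170 + 570*√30 ≈ -62048.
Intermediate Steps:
g = 3*√30 (g = √(206 + 64) = √270 = 3*√30 ≈ 16.432)
E*(-343 + g) = 190*(-343 + 3*√30) = -65170 + 570*√30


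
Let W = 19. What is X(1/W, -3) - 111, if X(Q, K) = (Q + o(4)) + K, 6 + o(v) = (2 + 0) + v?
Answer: -2165/19 ≈ -113.95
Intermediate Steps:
o(v) = -4 + v (o(v) = -6 + ((2 + 0) + v) = -6 + (2 + v) = -4 + v)
X(Q, K) = K + Q (X(Q, K) = (Q + (-4 + 4)) + K = (Q + 0) + K = Q + K = K + Q)
X(1/W, -3) - 111 = (-3 + 1/19) - 111 = -56/19 - 111 = -2165/19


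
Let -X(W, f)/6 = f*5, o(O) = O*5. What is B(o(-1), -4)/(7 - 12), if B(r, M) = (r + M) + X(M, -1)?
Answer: -21/5 ≈ -4.2000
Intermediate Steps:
o(O) = 5*O
X(W, f) = -30*f (X(W, f) = -6*f*5 = -30*f)
B(r, M) = 30 + M + r (B(r, M) = (r + M) - 30*(-1) = (M + r) + 30 = 30 + M + r)
B(o(-1), -4)/(7 - 12) = (30 - 4 + 5*(-1))/(7 - 12) = (30 - 4 - 5)/(-5) = -1/5*21 = -21/5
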